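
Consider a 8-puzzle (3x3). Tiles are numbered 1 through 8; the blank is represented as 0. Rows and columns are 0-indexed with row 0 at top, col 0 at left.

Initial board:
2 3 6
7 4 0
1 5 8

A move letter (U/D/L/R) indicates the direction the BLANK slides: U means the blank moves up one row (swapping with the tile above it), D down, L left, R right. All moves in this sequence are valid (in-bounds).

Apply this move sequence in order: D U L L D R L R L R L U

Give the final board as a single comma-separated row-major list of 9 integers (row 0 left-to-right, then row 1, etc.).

Answer: 2, 3, 6, 0, 7, 4, 1, 5, 8

Derivation:
After move 1 (D):
2 3 6
7 4 8
1 5 0

After move 2 (U):
2 3 6
7 4 0
1 5 8

After move 3 (L):
2 3 6
7 0 4
1 5 8

After move 4 (L):
2 3 6
0 7 4
1 5 8

After move 5 (D):
2 3 6
1 7 4
0 5 8

After move 6 (R):
2 3 6
1 7 4
5 0 8

After move 7 (L):
2 3 6
1 7 4
0 5 8

After move 8 (R):
2 3 6
1 7 4
5 0 8

After move 9 (L):
2 3 6
1 7 4
0 5 8

After move 10 (R):
2 3 6
1 7 4
5 0 8

After move 11 (L):
2 3 6
1 7 4
0 5 8

After move 12 (U):
2 3 6
0 7 4
1 5 8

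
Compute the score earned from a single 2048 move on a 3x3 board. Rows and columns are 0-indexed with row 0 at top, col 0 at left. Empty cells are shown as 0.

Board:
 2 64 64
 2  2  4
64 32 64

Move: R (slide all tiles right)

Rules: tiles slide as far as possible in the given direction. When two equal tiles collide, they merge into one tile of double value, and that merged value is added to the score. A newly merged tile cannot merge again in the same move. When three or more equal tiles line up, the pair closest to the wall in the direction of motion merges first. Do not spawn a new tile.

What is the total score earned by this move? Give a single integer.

Answer: 132

Derivation:
Slide right:
row 0: [2, 64, 64] -> [0, 2, 128]  score +128 (running 128)
row 1: [2, 2, 4] -> [0, 4, 4]  score +4 (running 132)
row 2: [64, 32, 64] -> [64, 32, 64]  score +0 (running 132)
Board after move:
  0   2 128
  0   4   4
 64  32  64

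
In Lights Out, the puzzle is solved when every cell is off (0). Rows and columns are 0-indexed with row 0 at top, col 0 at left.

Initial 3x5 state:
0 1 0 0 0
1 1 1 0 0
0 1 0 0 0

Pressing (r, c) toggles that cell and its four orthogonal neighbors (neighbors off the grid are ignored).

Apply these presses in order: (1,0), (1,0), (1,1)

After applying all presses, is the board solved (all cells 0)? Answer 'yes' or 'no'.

After press 1 at (1,0):
1 1 0 0 0
0 0 1 0 0
1 1 0 0 0

After press 2 at (1,0):
0 1 0 0 0
1 1 1 0 0
0 1 0 0 0

After press 3 at (1,1):
0 0 0 0 0
0 0 0 0 0
0 0 0 0 0

Lights still on: 0

Answer: yes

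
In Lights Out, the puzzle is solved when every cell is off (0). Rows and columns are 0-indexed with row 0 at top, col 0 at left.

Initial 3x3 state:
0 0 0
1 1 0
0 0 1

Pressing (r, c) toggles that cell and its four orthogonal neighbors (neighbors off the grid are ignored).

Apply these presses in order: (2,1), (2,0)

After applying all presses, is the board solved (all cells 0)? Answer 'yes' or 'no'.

Answer: yes

Derivation:
After press 1 at (2,1):
0 0 0
1 0 0
1 1 0

After press 2 at (2,0):
0 0 0
0 0 0
0 0 0

Lights still on: 0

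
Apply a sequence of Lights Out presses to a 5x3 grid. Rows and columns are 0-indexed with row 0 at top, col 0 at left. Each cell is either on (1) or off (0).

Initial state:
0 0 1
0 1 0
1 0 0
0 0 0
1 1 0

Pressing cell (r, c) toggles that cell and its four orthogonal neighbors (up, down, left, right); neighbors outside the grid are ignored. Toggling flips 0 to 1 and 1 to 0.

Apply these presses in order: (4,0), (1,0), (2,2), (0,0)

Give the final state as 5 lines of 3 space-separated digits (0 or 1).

After press 1 at (4,0):
0 0 1
0 1 0
1 0 0
1 0 0
0 0 0

After press 2 at (1,0):
1 0 1
1 0 0
0 0 0
1 0 0
0 0 0

After press 3 at (2,2):
1 0 1
1 0 1
0 1 1
1 0 1
0 0 0

After press 4 at (0,0):
0 1 1
0 0 1
0 1 1
1 0 1
0 0 0

Answer: 0 1 1
0 0 1
0 1 1
1 0 1
0 0 0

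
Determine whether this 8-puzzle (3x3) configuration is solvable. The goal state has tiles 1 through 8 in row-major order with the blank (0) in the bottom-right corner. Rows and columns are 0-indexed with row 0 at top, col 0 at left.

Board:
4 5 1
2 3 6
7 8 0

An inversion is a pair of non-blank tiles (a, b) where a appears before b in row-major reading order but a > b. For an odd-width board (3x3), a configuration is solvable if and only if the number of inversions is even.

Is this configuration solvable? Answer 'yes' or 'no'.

Answer: yes

Derivation:
Inversions (pairs i<j in row-major order where tile[i] > tile[j] > 0): 6
6 is even, so the puzzle is solvable.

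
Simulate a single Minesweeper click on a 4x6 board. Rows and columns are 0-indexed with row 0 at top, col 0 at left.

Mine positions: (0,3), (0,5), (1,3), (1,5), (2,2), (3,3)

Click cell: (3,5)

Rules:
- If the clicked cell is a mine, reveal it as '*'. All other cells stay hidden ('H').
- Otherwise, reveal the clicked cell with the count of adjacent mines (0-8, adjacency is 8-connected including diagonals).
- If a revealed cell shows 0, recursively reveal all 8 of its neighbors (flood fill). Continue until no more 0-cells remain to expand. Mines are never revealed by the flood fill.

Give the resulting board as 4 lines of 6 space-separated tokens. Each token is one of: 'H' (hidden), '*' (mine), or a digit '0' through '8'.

H H H H H H
H H H H H H
H H H H 3 1
H H H H 1 0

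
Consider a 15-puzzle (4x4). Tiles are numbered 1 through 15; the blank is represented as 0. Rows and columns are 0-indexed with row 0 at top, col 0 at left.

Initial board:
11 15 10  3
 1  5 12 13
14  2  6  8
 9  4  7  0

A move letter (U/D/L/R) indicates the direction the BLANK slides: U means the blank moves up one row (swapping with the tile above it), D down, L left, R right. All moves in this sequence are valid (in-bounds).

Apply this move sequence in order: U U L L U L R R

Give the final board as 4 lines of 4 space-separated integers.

After move 1 (U):
11 15 10  3
 1  5 12 13
14  2  6  0
 9  4  7  8

After move 2 (U):
11 15 10  3
 1  5 12  0
14  2  6 13
 9  4  7  8

After move 3 (L):
11 15 10  3
 1  5  0 12
14  2  6 13
 9  4  7  8

After move 4 (L):
11 15 10  3
 1  0  5 12
14  2  6 13
 9  4  7  8

After move 5 (U):
11  0 10  3
 1 15  5 12
14  2  6 13
 9  4  7  8

After move 6 (L):
 0 11 10  3
 1 15  5 12
14  2  6 13
 9  4  7  8

After move 7 (R):
11  0 10  3
 1 15  5 12
14  2  6 13
 9  4  7  8

After move 8 (R):
11 10  0  3
 1 15  5 12
14  2  6 13
 9  4  7  8

Answer: 11 10  0  3
 1 15  5 12
14  2  6 13
 9  4  7  8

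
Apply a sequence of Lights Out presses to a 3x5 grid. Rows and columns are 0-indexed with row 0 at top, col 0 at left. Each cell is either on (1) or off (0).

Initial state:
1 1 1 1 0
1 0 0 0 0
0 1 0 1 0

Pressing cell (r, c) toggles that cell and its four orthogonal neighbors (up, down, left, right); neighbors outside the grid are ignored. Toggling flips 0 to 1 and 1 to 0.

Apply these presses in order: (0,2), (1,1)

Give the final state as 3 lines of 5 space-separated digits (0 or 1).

After press 1 at (0,2):
1 0 0 0 0
1 0 1 0 0
0 1 0 1 0

After press 2 at (1,1):
1 1 0 0 0
0 1 0 0 0
0 0 0 1 0

Answer: 1 1 0 0 0
0 1 0 0 0
0 0 0 1 0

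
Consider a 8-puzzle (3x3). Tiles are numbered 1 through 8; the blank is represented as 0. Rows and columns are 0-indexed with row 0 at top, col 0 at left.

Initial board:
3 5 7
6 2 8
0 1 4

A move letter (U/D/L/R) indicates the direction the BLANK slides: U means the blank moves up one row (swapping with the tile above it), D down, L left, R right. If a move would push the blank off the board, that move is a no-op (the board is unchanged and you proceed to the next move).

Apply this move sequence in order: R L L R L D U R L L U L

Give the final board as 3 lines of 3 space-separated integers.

Answer: 0 5 7
3 2 8
6 1 4

Derivation:
After move 1 (R):
3 5 7
6 2 8
1 0 4

After move 2 (L):
3 5 7
6 2 8
0 1 4

After move 3 (L):
3 5 7
6 2 8
0 1 4

After move 4 (R):
3 5 7
6 2 8
1 0 4

After move 5 (L):
3 5 7
6 2 8
0 1 4

After move 6 (D):
3 5 7
6 2 8
0 1 4

After move 7 (U):
3 5 7
0 2 8
6 1 4

After move 8 (R):
3 5 7
2 0 8
6 1 4

After move 9 (L):
3 5 7
0 2 8
6 1 4

After move 10 (L):
3 5 7
0 2 8
6 1 4

After move 11 (U):
0 5 7
3 2 8
6 1 4

After move 12 (L):
0 5 7
3 2 8
6 1 4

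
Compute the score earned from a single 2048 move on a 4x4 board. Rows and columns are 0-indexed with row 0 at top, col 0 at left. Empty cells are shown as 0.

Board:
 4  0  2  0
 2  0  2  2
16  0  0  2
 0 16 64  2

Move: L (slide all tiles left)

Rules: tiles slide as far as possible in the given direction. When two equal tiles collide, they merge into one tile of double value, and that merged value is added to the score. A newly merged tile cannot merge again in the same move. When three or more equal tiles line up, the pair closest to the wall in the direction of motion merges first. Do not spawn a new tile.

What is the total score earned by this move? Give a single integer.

Answer: 4

Derivation:
Slide left:
row 0: [4, 0, 2, 0] -> [4, 2, 0, 0]  score +0 (running 0)
row 1: [2, 0, 2, 2] -> [4, 2, 0, 0]  score +4 (running 4)
row 2: [16, 0, 0, 2] -> [16, 2, 0, 0]  score +0 (running 4)
row 3: [0, 16, 64, 2] -> [16, 64, 2, 0]  score +0 (running 4)
Board after move:
 4  2  0  0
 4  2  0  0
16  2  0  0
16 64  2  0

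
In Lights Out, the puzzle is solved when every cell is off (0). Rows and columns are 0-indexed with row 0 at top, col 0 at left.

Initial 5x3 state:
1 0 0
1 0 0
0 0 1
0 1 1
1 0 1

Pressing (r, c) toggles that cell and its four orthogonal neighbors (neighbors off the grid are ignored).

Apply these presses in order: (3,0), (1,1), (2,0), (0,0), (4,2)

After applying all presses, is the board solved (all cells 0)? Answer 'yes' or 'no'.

Answer: no

Derivation:
After press 1 at (3,0):
1 0 0
1 0 0
1 0 1
1 0 1
0 0 1

After press 2 at (1,1):
1 1 0
0 1 1
1 1 1
1 0 1
0 0 1

After press 3 at (2,0):
1 1 0
1 1 1
0 0 1
0 0 1
0 0 1

After press 4 at (0,0):
0 0 0
0 1 1
0 0 1
0 0 1
0 0 1

After press 5 at (4,2):
0 0 0
0 1 1
0 0 1
0 0 0
0 1 0

Lights still on: 4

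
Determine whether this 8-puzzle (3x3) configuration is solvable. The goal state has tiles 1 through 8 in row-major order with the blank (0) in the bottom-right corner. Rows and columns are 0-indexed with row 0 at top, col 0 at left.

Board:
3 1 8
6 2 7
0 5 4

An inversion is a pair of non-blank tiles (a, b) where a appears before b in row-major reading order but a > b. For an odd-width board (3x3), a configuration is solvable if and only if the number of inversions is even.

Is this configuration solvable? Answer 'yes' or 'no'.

Inversions (pairs i<j in row-major order where tile[i] > tile[j] > 0): 13
13 is odd, so the puzzle is not solvable.

Answer: no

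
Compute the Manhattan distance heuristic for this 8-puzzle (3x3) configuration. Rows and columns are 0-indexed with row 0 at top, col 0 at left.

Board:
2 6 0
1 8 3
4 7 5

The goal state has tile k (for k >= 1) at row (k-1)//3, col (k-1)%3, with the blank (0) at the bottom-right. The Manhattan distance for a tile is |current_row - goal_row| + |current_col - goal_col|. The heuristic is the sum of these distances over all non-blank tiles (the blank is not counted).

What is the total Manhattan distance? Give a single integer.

Answer: 10

Derivation:
Tile 2: (0,0)->(0,1) = 1
Tile 6: (0,1)->(1,2) = 2
Tile 1: (1,0)->(0,0) = 1
Tile 8: (1,1)->(2,1) = 1
Tile 3: (1,2)->(0,2) = 1
Tile 4: (2,0)->(1,0) = 1
Tile 7: (2,1)->(2,0) = 1
Tile 5: (2,2)->(1,1) = 2
Sum: 1 + 2 + 1 + 1 + 1 + 1 + 1 + 2 = 10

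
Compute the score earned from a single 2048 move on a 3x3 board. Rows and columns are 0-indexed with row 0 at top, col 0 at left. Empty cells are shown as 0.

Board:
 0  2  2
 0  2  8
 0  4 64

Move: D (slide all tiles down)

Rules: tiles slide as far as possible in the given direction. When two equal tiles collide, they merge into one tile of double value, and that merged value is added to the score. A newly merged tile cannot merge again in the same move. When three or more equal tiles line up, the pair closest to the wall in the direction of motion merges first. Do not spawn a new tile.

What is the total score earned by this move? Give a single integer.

Answer: 4

Derivation:
Slide down:
col 0: [0, 0, 0] -> [0, 0, 0]  score +0 (running 0)
col 1: [2, 2, 4] -> [0, 4, 4]  score +4 (running 4)
col 2: [2, 8, 64] -> [2, 8, 64]  score +0 (running 4)
Board after move:
 0  0  2
 0  4  8
 0  4 64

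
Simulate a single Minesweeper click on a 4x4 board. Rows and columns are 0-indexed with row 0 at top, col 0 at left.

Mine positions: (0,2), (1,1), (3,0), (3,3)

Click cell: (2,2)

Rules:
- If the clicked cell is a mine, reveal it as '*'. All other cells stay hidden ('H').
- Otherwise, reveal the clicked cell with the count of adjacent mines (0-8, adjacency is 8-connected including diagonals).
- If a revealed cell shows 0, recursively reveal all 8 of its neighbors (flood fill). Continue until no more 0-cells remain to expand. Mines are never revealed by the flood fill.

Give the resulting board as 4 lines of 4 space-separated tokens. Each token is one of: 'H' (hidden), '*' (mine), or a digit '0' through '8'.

H H H H
H H H H
H H 2 H
H H H H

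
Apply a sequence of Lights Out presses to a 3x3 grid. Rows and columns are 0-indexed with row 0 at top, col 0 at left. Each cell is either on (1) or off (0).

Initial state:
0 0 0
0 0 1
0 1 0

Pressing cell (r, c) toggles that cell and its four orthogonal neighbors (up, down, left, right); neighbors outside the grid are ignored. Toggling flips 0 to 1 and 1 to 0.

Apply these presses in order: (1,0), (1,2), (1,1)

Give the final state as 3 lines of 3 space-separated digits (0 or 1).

After press 1 at (1,0):
1 0 0
1 1 1
1 1 0

After press 2 at (1,2):
1 0 1
1 0 0
1 1 1

After press 3 at (1,1):
1 1 1
0 1 1
1 0 1

Answer: 1 1 1
0 1 1
1 0 1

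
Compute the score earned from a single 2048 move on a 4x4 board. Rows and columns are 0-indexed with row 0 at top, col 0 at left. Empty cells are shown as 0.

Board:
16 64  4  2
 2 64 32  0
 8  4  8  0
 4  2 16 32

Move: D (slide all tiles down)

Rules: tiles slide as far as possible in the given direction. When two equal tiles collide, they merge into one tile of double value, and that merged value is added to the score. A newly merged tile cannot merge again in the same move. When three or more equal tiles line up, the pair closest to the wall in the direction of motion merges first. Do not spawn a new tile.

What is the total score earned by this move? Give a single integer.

Answer: 128

Derivation:
Slide down:
col 0: [16, 2, 8, 4] -> [16, 2, 8, 4]  score +0 (running 0)
col 1: [64, 64, 4, 2] -> [0, 128, 4, 2]  score +128 (running 128)
col 2: [4, 32, 8, 16] -> [4, 32, 8, 16]  score +0 (running 128)
col 3: [2, 0, 0, 32] -> [0, 0, 2, 32]  score +0 (running 128)
Board after move:
 16   0   4   0
  2 128  32   0
  8   4   8   2
  4   2  16  32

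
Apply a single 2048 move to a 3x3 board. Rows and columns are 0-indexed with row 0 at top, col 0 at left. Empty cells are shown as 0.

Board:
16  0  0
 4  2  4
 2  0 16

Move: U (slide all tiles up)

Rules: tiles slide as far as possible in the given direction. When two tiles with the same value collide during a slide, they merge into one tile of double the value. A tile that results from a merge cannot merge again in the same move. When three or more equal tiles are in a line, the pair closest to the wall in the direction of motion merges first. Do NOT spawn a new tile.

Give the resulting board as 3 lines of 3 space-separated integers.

Answer: 16  2  4
 4  0 16
 2  0  0

Derivation:
Slide up:
col 0: [16, 4, 2] -> [16, 4, 2]
col 1: [0, 2, 0] -> [2, 0, 0]
col 2: [0, 4, 16] -> [4, 16, 0]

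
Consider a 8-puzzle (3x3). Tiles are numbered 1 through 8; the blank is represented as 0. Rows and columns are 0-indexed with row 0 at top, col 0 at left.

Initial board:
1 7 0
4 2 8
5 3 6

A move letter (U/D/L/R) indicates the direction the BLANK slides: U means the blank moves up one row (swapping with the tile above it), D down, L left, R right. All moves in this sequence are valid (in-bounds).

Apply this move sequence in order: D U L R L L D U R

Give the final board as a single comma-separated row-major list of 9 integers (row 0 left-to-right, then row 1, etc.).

After move 1 (D):
1 7 8
4 2 0
5 3 6

After move 2 (U):
1 7 0
4 2 8
5 3 6

After move 3 (L):
1 0 7
4 2 8
5 3 6

After move 4 (R):
1 7 0
4 2 8
5 3 6

After move 5 (L):
1 0 7
4 2 8
5 3 6

After move 6 (L):
0 1 7
4 2 8
5 3 6

After move 7 (D):
4 1 7
0 2 8
5 3 6

After move 8 (U):
0 1 7
4 2 8
5 3 6

After move 9 (R):
1 0 7
4 2 8
5 3 6

Answer: 1, 0, 7, 4, 2, 8, 5, 3, 6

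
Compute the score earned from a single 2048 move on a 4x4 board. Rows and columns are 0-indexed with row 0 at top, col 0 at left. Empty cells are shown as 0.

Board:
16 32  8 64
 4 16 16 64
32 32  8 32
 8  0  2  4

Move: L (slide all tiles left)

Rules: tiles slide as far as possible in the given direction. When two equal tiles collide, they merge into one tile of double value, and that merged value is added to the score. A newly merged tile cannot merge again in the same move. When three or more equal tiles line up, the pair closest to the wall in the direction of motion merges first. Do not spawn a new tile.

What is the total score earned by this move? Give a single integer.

Slide left:
row 0: [16, 32, 8, 64] -> [16, 32, 8, 64]  score +0 (running 0)
row 1: [4, 16, 16, 64] -> [4, 32, 64, 0]  score +32 (running 32)
row 2: [32, 32, 8, 32] -> [64, 8, 32, 0]  score +64 (running 96)
row 3: [8, 0, 2, 4] -> [8, 2, 4, 0]  score +0 (running 96)
Board after move:
16 32  8 64
 4 32 64  0
64  8 32  0
 8  2  4  0

Answer: 96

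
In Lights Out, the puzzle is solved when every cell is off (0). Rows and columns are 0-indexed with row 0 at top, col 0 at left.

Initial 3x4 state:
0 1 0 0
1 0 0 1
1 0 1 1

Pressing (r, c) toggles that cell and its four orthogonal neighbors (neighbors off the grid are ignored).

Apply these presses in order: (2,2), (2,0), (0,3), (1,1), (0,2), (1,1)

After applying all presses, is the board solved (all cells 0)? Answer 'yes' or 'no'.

Answer: yes

Derivation:
After press 1 at (2,2):
0 1 0 0
1 0 1 1
1 1 0 0

After press 2 at (2,0):
0 1 0 0
0 0 1 1
0 0 0 0

After press 3 at (0,3):
0 1 1 1
0 0 1 0
0 0 0 0

After press 4 at (1,1):
0 0 1 1
1 1 0 0
0 1 0 0

After press 5 at (0,2):
0 1 0 0
1 1 1 0
0 1 0 0

After press 6 at (1,1):
0 0 0 0
0 0 0 0
0 0 0 0

Lights still on: 0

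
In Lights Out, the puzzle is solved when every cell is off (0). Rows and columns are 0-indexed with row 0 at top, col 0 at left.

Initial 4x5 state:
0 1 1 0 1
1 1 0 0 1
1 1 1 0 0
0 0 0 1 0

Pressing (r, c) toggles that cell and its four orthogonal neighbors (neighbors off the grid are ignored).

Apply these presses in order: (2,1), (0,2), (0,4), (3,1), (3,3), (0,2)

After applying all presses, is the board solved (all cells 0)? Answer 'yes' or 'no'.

Answer: no

Derivation:
After press 1 at (2,1):
0 1 1 0 1
1 0 0 0 1
0 0 0 0 0
0 1 0 1 0

After press 2 at (0,2):
0 0 0 1 1
1 0 1 0 1
0 0 0 0 0
0 1 0 1 0

After press 3 at (0,4):
0 0 0 0 0
1 0 1 0 0
0 0 0 0 0
0 1 0 1 0

After press 4 at (3,1):
0 0 0 0 0
1 0 1 0 0
0 1 0 0 0
1 0 1 1 0

After press 5 at (3,3):
0 0 0 0 0
1 0 1 0 0
0 1 0 1 0
1 0 0 0 1

After press 6 at (0,2):
0 1 1 1 0
1 0 0 0 0
0 1 0 1 0
1 0 0 0 1

Lights still on: 8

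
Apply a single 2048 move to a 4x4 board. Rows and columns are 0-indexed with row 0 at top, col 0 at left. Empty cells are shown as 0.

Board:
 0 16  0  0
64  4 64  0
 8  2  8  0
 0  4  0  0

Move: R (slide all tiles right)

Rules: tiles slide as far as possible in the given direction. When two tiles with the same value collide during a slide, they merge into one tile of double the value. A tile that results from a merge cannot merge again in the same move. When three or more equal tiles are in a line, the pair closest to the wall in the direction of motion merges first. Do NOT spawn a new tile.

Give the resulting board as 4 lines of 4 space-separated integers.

Answer:  0  0  0 16
 0 64  4 64
 0  8  2  8
 0  0  0  4

Derivation:
Slide right:
row 0: [0, 16, 0, 0] -> [0, 0, 0, 16]
row 1: [64, 4, 64, 0] -> [0, 64, 4, 64]
row 2: [8, 2, 8, 0] -> [0, 8, 2, 8]
row 3: [0, 4, 0, 0] -> [0, 0, 0, 4]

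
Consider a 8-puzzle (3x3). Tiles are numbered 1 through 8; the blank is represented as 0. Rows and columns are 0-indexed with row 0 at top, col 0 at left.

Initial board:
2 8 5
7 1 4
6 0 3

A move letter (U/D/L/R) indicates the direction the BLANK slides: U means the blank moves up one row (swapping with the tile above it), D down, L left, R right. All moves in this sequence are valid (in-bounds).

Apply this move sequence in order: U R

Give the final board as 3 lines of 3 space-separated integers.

Answer: 2 8 5
7 4 0
6 1 3

Derivation:
After move 1 (U):
2 8 5
7 0 4
6 1 3

After move 2 (R):
2 8 5
7 4 0
6 1 3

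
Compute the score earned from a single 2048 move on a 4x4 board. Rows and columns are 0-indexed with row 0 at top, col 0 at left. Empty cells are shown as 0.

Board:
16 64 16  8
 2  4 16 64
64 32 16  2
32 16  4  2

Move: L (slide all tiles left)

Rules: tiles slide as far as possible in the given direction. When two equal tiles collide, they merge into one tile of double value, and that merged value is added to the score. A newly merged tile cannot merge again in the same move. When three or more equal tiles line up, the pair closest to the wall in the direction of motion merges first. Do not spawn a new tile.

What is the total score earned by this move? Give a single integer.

Slide left:
row 0: [16, 64, 16, 8] -> [16, 64, 16, 8]  score +0 (running 0)
row 1: [2, 4, 16, 64] -> [2, 4, 16, 64]  score +0 (running 0)
row 2: [64, 32, 16, 2] -> [64, 32, 16, 2]  score +0 (running 0)
row 3: [32, 16, 4, 2] -> [32, 16, 4, 2]  score +0 (running 0)
Board after move:
16 64 16  8
 2  4 16 64
64 32 16  2
32 16  4  2

Answer: 0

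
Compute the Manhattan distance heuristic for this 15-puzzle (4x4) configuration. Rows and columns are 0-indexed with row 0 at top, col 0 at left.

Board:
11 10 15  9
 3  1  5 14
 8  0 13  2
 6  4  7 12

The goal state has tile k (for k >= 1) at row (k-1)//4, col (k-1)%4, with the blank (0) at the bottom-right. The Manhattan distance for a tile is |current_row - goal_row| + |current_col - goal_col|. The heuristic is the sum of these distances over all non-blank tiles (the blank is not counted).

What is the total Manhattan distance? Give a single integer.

Answer: 47

Derivation:
Tile 11: at (0,0), goal (2,2), distance |0-2|+|0-2| = 4
Tile 10: at (0,1), goal (2,1), distance |0-2|+|1-1| = 2
Tile 15: at (0,2), goal (3,2), distance |0-3|+|2-2| = 3
Tile 9: at (0,3), goal (2,0), distance |0-2|+|3-0| = 5
Tile 3: at (1,0), goal (0,2), distance |1-0|+|0-2| = 3
Tile 1: at (1,1), goal (0,0), distance |1-0|+|1-0| = 2
Tile 5: at (1,2), goal (1,0), distance |1-1|+|2-0| = 2
Tile 14: at (1,3), goal (3,1), distance |1-3|+|3-1| = 4
Tile 8: at (2,0), goal (1,3), distance |2-1|+|0-3| = 4
Tile 13: at (2,2), goal (3,0), distance |2-3|+|2-0| = 3
Tile 2: at (2,3), goal (0,1), distance |2-0|+|3-1| = 4
Tile 6: at (3,0), goal (1,1), distance |3-1|+|0-1| = 3
Tile 4: at (3,1), goal (0,3), distance |3-0|+|1-3| = 5
Tile 7: at (3,2), goal (1,2), distance |3-1|+|2-2| = 2
Tile 12: at (3,3), goal (2,3), distance |3-2|+|3-3| = 1
Sum: 4 + 2 + 3 + 5 + 3 + 2 + 2 + 4 + 4 + 3 + 4 + 3 + 5 + 2 + 1 = 47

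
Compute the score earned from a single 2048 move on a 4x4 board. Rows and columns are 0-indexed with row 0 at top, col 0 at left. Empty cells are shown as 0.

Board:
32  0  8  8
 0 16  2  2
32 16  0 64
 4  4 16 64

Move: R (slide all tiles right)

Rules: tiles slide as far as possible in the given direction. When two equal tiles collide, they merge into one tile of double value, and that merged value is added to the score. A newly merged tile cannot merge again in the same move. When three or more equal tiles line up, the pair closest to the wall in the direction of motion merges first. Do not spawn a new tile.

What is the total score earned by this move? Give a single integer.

Answer: 28

Derivation:
Slide right:
row 0: [32, 0, 8, 8] -> [0, 0, 32, 16]  score +16 (running 16)
row 1: [0, 16, 2, 2] -> [0, 0, 16, 4]  score +4 (running 20)
row 2: [32, 16, 0, 64] -> [0, 32, 16, 64]  score +0 (running 20)
row 3: [4, 4, 16, 64] -> [0, 8, 16, 64]  score +8 (running 28)
Board after move:
 0  0 32 16
 0  0 16  4
 0 32 16 64
 0  8 16 64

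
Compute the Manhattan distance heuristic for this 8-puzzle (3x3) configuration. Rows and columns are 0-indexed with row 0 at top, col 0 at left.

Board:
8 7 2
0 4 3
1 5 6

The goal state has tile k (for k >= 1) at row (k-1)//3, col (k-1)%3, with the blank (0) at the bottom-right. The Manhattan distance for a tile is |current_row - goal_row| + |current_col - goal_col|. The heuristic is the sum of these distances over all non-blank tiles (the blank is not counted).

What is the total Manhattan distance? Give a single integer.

Answer: 13

Derivation:
Tile 8: (0,0)->(2,1) = 3
Tile 7: (0,1)->(2,0) = 3
Tile 2: (0,2)->(0,1) = 1
Tile 4: (1,1)->(1,0) = 1
Tile 3: (1,2)->(0,2) = 1
Tile 1: (2,0)->(0,0) = 2
Tile 5: (2,1)->(1,1) = 1
Tile 6: (2,2)->(1,2) = 1
Sum: 3 + 3 + 1 + 1 + 1 + 2 + 1 + 1 = 13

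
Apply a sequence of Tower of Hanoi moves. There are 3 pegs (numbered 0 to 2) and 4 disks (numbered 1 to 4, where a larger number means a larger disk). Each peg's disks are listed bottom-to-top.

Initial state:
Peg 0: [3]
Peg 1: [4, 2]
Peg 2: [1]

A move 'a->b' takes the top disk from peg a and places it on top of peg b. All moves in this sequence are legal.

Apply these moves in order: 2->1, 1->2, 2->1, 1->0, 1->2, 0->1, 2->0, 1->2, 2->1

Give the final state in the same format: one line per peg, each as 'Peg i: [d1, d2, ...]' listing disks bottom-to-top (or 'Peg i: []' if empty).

After move 1 (2->1):
Peg 0: [3]
Peg 1: [4, 2, 1]
Peg 2: []

After move 2 (1->2):
Peg 0: [3]
Peg 1: [4, 2]
Peg 2: [1]

After move 3 (2->1):
Peg 0: [3]
Peg 1: [4, 2, 1]
Peg 2: []

After move 4 (1->0):
Peg 0: [3, 1]
Peg 1: [4, 2]
Peg 2: []

After move 5 (1->2):
Peg 0: [3, 1]
Peg 1: [4]
Peg 2: [2]

After move 6 (0->1):
Peg 0: [3]
Peg 1: [4, 1]
Peg 2: [2]

After move 7 (2->0):
Peg 0: [3, 2]
Peg 1: [4, 1]
Peg 2: []

After move 8 (1->2):
Peg 0: [3, 2]
Peg 1: [4]
Peg 2: [1]

After move 9 (2->1):
Peg 0: [3, 2]
Peg 1: [4, 1]
Peg 2: []

Answer: Peg 0: [3, 2]
Peg 1: [4, 1]
Peg 2: []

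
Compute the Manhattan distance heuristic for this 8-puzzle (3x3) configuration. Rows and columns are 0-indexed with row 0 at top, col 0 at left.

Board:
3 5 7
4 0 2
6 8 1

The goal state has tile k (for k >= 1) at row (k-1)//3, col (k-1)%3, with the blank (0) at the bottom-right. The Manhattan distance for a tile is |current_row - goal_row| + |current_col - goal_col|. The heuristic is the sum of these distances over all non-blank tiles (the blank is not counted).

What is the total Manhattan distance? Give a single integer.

Tile 3: at (0,0), goal (0,2), distance |0-0|+|0-2| = 2
Tile 5: at (0,1), goal (1,1), distance |0-1|+|1-1| = 1
Tile 7: at (0,2), goal (2,0), distance |0-2|+|2-0| = 4
Tile 4: at (1,0), goal (1,0), distance |1-1|+|0-0| = 0
Tile 2: at (1,2), goal (0,1), distance |1-0|+|2-1| = 2
Tile 6: at (2,0), goal (1,2), distance |2-1|+|0-2| = 3
Tile 8: at (2,1), goal (2,1), distance |2-2|+|1-1| = 0
Tile 1: at (2,2), goal (0,0), distance |2-0|+|2-0| = 4
Sum: 2 + 1 + 4 + 0 + 2 + 3 + 0 + 4 = 16

Answer: 16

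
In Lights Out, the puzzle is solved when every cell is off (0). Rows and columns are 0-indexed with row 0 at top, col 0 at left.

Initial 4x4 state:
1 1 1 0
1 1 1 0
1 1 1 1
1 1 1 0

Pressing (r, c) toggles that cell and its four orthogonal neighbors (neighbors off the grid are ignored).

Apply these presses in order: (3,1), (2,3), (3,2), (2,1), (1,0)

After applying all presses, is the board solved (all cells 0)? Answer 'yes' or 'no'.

After press 1 at (3,1):
1 1 1 0
1 1 1 0
1 0 1 1
0 0 0 0

After press 2 at (2,3):
1 1 1 0
1 1 1 1
1 0 0 0
0 0 0 1

After press 3 at (3,2):
1 1 1 0
1 1 1 1
1 0 1 0
0 1 1 0

After press 4 at (2,1):
1 1 1 0
1 0 1 1
0 1 0 0
0 0 1 0

After press 5 at (1,0):
0 1 1 0
0 1 1 1
1 1 0 0
0 0 1 0

Lights still on: 8

Answer: no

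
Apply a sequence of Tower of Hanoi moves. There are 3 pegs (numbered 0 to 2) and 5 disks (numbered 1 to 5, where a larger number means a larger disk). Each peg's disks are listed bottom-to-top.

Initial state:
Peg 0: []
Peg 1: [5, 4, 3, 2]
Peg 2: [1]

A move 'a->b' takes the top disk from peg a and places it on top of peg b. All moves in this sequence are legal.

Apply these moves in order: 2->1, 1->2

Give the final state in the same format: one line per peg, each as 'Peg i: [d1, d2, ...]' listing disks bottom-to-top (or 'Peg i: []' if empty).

Answer: Peg 0: []
Peg 1: [5, 4, 3, 2]
Peg 2: [1]

Derivation:
After move 1 (2->1):
Peg 0: []
Peg 1: [5, 4, 3, 2, 1]
Peg 2: []

After move 2 (1->2):
Peg 0: []
Peg 1: [5, 4, 3, 2]
Peg 2: [1]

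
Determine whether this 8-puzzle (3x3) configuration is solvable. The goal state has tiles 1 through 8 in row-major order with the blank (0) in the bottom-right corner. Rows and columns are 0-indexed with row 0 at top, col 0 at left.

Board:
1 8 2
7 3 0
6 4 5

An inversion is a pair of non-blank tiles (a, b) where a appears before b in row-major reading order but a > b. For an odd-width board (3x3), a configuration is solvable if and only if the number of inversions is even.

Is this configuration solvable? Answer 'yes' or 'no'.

Answer: yes

Derivation:
Inversions (pairs i<j in row-major order where tile[i] > tile[j] > 0): 12
12 is even, so the puzzle is solvable.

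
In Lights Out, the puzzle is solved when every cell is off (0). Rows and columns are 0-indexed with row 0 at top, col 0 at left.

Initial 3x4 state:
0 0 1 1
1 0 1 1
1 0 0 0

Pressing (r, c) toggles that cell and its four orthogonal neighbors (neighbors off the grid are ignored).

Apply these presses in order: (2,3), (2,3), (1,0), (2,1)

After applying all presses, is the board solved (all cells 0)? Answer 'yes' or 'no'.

Answer: no

Derivation:
After press 1 at (2,3):
0 0 1 1
1 0 1 0
1 0 1 1

After press 2 at (2,3):
0 0 1 1
1 0 1 1
1 0 0 0

After press 3 at (1,0):
1 0 1 1
0 1 1 1
0 0 0 0

After press 4 at (2,1):
1 0 1 1
0 0 1 1
1 1 1 0

Lights still on: 8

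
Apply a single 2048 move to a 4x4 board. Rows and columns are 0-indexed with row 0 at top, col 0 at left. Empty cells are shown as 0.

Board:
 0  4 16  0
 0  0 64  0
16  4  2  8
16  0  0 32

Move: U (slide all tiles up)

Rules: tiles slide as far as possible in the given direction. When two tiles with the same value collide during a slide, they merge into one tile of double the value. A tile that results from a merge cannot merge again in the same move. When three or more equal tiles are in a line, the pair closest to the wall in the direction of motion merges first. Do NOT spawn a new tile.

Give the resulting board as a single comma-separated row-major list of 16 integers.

Answer: 32, 8, 16, 8, 0, 0, 64, 32, 0, 0, 2, 0, 0, 0, 0, 0

Derivation:
Slide up:
col 0: [0, 0, 16, 16] -> [32, 0, 0, 0]
col 1: [4, 0, 4, 0] -> [8, 0, 0, 0]
col 2: [16, 64, 2, 0] -> [16, 64, 2, 0]
col 3: [0, 0, 8, 32] -> [8, 32, 0, 0]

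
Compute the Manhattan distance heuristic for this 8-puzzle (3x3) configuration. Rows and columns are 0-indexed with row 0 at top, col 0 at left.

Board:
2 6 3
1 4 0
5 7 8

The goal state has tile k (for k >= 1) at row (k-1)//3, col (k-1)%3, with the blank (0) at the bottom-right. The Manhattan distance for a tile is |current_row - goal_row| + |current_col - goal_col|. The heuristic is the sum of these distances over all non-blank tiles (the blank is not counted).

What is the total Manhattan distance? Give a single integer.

Tile 2: (0,0)->(0,1) = 1
Tile 6: (0,1)->(1,2) = 2
Tile 3: (0,2)->(0,2) = 0
Tile 1: (1,0)->(0,0) = 1
Tile 4: (1,1)->(1,0) = 1
Tile 5: (2,0)->(1,1) = 2
Tile 7: (2,1)->(2,0) = 1
Tile 8: (2,2)->(2,1) = 1
Sum: 1 + 2 + 0 + 1 + 1 + 2 + 1 + 1 = 9

Answer: 9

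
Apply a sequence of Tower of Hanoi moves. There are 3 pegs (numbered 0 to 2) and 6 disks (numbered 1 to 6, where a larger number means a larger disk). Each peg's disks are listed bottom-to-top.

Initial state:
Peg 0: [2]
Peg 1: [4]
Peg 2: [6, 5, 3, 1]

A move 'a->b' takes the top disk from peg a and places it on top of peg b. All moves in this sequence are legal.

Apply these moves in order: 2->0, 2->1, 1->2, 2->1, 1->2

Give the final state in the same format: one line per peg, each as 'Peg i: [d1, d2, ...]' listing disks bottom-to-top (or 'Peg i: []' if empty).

After move 1 (2->0):
Peg 0: [2, 1]
Peg 1: [4]
Peg 2: [6, 5, 3]

After move 2 (2->1):
Peg 0: [2, 1]
Peg 1: [4, 3]
Peg 2: [6, 5]

After move 3 (1->2):
Peg 0: [2, 1]
Peg 1: [4]
Peg 2: [6, 5, 3]

After move 4 (2->1):
Peg 0: [2, 1]
Peg 1: [4, 3]
Peg 2: [6, 5]

After move 5 (1->2):
Peg 0: [2, 1]
Peg 1: [4]
Peg 2: [6, 5, 3]

Answer: Peg 0: [2, 1]
Peg 1: [4]
Peg 2: [6, 5, 3]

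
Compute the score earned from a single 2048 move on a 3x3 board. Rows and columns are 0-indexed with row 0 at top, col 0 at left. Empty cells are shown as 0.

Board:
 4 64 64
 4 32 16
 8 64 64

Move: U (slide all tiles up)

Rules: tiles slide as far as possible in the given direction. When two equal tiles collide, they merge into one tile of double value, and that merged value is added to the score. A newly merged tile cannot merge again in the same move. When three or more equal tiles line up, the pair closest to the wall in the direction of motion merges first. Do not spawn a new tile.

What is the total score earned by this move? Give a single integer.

Slide up:
col 0: [4, 4, 8] -> [8, 8, 0]  score +8 (running 8)
col 1: [64, 32, 64] -> [64, 32, 64]  score +0 (running 8)
col 2: [64, 16, 64] -> [64, 16, 64]  score +0 (running 8)
Board after move:
 8 64 64
 8 32 16
 0 64 64

Answer: 8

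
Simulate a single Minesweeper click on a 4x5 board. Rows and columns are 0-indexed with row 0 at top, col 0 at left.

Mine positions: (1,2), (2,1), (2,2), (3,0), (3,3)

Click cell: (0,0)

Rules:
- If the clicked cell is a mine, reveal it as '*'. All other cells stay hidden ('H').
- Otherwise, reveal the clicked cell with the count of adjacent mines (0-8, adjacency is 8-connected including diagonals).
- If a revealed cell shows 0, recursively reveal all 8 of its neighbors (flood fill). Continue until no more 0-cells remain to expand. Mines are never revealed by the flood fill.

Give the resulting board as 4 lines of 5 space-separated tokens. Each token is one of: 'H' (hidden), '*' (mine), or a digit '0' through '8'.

0 1 H H H
1 3 H H H
H H H H H
H H H H H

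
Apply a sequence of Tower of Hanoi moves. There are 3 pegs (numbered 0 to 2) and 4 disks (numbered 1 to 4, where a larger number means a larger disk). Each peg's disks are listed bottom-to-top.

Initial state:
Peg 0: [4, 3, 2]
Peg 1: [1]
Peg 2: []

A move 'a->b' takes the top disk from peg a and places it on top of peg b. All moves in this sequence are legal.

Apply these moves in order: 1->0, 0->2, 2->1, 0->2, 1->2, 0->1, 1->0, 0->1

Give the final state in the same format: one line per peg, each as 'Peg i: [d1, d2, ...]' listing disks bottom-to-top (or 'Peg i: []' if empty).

Answer: Peg 0: [4]
Peg 1: [3]
Peg 2: [2, 1]

Derivation:
After move 1 (1->0):
Peg 0: [4, 3, 2, 1]
Peg 1: []
Peg 2: []

After move 2 (0->2):
Peg 0: [4, 3, 2]
Peg 1: []
Peg 2: [1]

After move 3 (2->1):
Peg 0: [4, 3, 2]
Peg 1: [1]
Peg 2: []

After move 4 (0->2):
Peg 0: [4, 3]
Peg 1: [1]
Peg 2: [2]

After move 5 (1->2):
Peg 0: [4, 3]
Peg 1: []
Peg 2: [2, 1]

After move 6 (0->1):
Peg 0: [4]
Peg 1: [3]
Peg 2: [2, 1]

After move 7 (1->0):
Peg 0: [4, 3]
Peg 1: []
Peg 2: [2, 1]

After move 8 (0->1):
Peg 0: [4]
Peg 1: [3]
Peg 2: [2, 1]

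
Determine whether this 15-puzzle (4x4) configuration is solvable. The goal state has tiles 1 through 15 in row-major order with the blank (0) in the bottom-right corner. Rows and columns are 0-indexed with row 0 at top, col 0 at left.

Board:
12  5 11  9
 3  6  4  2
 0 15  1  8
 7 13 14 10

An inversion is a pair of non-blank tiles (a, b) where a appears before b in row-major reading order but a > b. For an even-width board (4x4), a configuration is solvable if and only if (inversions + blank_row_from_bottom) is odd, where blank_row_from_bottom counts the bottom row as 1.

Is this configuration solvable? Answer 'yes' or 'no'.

Inversions: 48
Blank is in row 2 (0-indexed from top), which is row 2 counting from the bottom (bottom = 1).
48 + 2 = 50, which is even, so the puzzle is not solvable.

Answer: no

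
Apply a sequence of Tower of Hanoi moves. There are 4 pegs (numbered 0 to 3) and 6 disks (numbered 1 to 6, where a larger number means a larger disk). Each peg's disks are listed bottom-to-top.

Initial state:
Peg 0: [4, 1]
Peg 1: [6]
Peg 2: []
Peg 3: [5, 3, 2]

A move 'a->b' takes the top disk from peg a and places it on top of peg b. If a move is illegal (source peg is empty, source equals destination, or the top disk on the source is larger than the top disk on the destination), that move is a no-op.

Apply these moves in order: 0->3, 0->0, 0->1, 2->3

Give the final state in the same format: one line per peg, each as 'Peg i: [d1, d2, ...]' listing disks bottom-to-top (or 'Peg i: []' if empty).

Answer: Peg 0: []
Peg 1: [6, 4]
Peg 2: []
Peg 3: [5, 3, 2, 1]

Derivation:
After move 1 (0->3):
Peg 0: [4]
Peg 1: [6]
Peg 2: []
Peg 3: [5, 3, 2, 1]

After move 2 (0->0):
Peg 0: [4]
Peg 1: [6]
Peg 2: []
Peg 3: [5, 3, 2, 1]

After move 3 (0->1):
Peg 0: []
Peg 1: [6, 4]
Peg 2: []
Peg 3: [5, 3, 2, 1]

After move 4 (2->3):
Peg 0: []
Peg 1: [6, 4]
Peg 2: []
Peg 3: [5, 3, 2, 1]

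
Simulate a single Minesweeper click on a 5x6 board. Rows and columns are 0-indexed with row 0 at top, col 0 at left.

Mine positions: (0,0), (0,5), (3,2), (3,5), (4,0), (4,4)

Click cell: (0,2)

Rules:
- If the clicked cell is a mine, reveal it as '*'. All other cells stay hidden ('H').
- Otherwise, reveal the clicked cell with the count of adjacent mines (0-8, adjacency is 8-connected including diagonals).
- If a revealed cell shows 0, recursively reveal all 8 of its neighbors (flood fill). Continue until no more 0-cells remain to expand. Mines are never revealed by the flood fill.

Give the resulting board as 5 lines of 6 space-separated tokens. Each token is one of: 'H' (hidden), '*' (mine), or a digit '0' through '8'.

H 1 0 0 1 H
H 1 0 0 1 H
H 1 1 1 1 H
H H H H H H
H H H H H H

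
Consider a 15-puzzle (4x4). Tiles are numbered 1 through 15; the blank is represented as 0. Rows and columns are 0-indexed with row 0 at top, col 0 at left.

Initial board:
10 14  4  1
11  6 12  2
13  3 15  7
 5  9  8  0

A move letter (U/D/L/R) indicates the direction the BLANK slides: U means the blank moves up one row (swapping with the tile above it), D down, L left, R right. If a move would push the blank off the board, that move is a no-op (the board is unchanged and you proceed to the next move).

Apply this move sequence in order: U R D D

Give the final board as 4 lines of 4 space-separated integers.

After move 1 (U):
10 14  4  1
11  6 12  2
13  3 15  0
 5  9  8  7

After move 2 (R):
10 14  4  1
11  6 12  2
13  3 15  0
 5  9  8  7

After move 3 (D):
10 14  4  1
11  6 12  2
13  3 15  7
 5  9  8  0

After move 4 (D):
10 14  4  1
11  6 12  2
13  3 15  7
 5  9  8  0

Answer: 10 14  4  1
11  6 12  2
13  3 15  7
 5  9  8  0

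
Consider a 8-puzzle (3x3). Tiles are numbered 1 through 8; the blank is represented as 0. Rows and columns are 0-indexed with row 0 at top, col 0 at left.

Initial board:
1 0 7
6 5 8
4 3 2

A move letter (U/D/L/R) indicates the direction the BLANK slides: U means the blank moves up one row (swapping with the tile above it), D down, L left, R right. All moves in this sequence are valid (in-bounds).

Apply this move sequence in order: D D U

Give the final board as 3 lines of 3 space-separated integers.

After move 1 (D):
1 5 7
6 0 8
4 3 2

After move 2 (D):
1 5 7
6 3 8
4 0 2

After move 3 (U):
1 5 7
6 0 8
4 3 2

Answer: 1 5 7
6 0 8
4 3 2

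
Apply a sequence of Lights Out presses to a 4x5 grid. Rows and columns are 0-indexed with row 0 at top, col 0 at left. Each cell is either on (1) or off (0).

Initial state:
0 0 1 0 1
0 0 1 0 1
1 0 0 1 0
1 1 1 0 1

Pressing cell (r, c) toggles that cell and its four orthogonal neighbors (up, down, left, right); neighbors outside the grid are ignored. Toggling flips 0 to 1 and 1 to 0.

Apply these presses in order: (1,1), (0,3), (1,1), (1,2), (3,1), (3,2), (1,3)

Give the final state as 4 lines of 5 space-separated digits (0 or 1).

Answer: 0 0 1 0 0
0 1 1 1 0
1 1 0 0 0
0 1 1 1 1

Derivation:
After press 1 at (1,1):
0 1 1 0 1
1 1 0 0 1
1 1 0 1 0
1 1 1 0 1

After press 2 at (0,3):
0 1 0 1 0
1 1 0 1 1
1 1 0 1 0
1 1 1 0 1

After press 3 at (1,1):
0 0 0 1 0
0 0 1 1 1
1 0 0 1 0
1 1 1 0 1

After press 4 at (1,2):
0 0 1 1 0
0 1 0 0 1
1 0 1 1 0
1 1 1 0 1

After press 5 at (3,1):
0 0 1 1 0
0 1 0 0 1
1 1 1 1 0
0 0 0 0 1

After press 6 at (3,2):
0 0 1 1 0
0 1 0 0 1
1 1 0 1 0
0 1 1 1 1

After press 7 at (1,3):
0 0 1 0 0
0 1 1 1 0
1 1 0 0 0
0 1 1 1 1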